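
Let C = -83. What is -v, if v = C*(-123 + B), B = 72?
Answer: -4233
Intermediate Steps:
v = 4233 (v = -83*(-123 + 72) = -83*(-51) = 4233)
-v = -1*4233 = -4233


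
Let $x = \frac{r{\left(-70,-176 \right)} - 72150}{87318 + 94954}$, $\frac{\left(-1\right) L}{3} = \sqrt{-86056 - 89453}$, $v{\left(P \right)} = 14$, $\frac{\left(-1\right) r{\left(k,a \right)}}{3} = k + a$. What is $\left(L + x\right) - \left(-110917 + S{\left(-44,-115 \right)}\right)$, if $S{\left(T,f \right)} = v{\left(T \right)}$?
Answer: $\frac{5053610051}{45568} - 9 i \sqrt{19501} \approx 1.109 \cdot 10^{5} - 1256.8 i$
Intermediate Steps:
$r{\left(k,a \right)} = - 3 a - 3 k$ ($r{\left(k,a \right)} = - 3 \left(k + a\right) = - 3 \left(a + k\right) = - 3 a - 3 k$)
$S{\left(T,f \right)} = 14$
$L = - 9 i \sqrt{19501}$ ($L = - 3 \sqrt{-86056 - 89453} = - 3 \sqrt{-175509} = - 3 \cdot 3 i \sqrt{19501} = - 9 i \sqrt{19501} \approx - 1256.8 i$)
$x = - \frac{17853}{45568}$ ($x = \frac{\left(\left(-3\right) \left(-176\right) - -210\right) - 72150}{87318 + 94954} = \frac{\left(528 + 210\right) - 72150}{182272} = \left(738 - 72150\right) \frac{1}{182272} = \left(-71412\right) \frac{1}{182272} = - \frac{17853}{45568} \approx -0.39179$)
$\left(L + x\right) - \left(-110917 + S{\left(-44,-115 \right)}\right) = \left(- 9 i \sqrt{19501} - \frac{17853}{45568}\right) + \left(110917 - 14\right) = \left(- \frac{17853}{45568} - 9 i \sqrt{19501}\right) + \left(110917 - 14\right) = \left(- \frac{17853}{45568} - 9 i \sqrt{19501}\right) + 110903 = \frac{5053610051}{45568} - 9 i \sqrt{19501}$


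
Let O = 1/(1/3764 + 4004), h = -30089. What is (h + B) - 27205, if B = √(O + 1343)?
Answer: -57294 + 3*√33893858243895995/15071057 ≈ -57257.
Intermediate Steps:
O = 3764/15071057 (O = 1/(1/3764 + 4004) = 1/(15071057/3764) = 3764/15071057 ≈ 0.00024975)
B = 3*√33893858243895995/15071057 (B = √(3764/15071057 + 1343) = √(20240433315/15071057) = 3*√33893858243895995/15071057 ≈ 36.647)
(h + B) - 27205 = (-30089 + 3*√33893858243895995/15071057) - 27205 = -57294 + 3*√33893858243895995/15071057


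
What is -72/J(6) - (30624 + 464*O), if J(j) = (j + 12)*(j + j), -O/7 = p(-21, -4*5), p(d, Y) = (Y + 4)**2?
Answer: 2402591/3 ≈ 8.0086e+5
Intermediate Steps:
p(d, Y) = (4 + Y)**2
O = -1792 (O = -7*(4 - 4*5)**2 = -7*(4 - 20)**2 = -7*(-16)**2 = -7*256 = -1792)
J(j) = 2*j*(12 + j) (J(j) = (12 + j)*(2*j) = 2*j*(12 + j))
-72/J(6) - (30624 + 464*O) = -72*1/(12*(12 + 6)) - 464/(1/(-1792 + 66)) = -72/(2*6*18) - 464/(1/(-1726)) = -72/216 - 464/(-1/1726) = -72*1/216 - 464*(-1726) = -1/3 + 800864 = 2402591/3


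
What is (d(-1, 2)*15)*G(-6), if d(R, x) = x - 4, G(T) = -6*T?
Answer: -1080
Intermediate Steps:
d(R, x) = -4 + x
(d(-1, 2)*15)*G(-6) = ((-4 + 2)*15)*(-6*(-6)) = -2*15*36 = -30*36 = -1080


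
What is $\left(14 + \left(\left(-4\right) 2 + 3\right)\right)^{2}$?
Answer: $81$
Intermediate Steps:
$\left(14 + \left(\left(-4\right) 2 + 3\right)\right)^{2} = \left(14 + \left(-8 + 3\right)\right)^{2} = \left(14 - 5\right)^{2} = 9^{2} = 81$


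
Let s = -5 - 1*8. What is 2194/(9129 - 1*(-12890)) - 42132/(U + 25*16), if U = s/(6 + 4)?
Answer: -3089432534/29263251 ≈ -105.57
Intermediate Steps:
s = -13 (s = -5 - 8 = -13)
U = -13/10 (U = -13/(6 + 4) = -13/10 ≈ -1.3000)
2194/(9129 - 1*(-12890)) - 42132/(U + 25*16) = 2194/(9129 - 1*(-12890)) - 42132/(-13/10 + 25*16) = 2194/(9129 + 12890) - 42132/(-13/10 + 400) = 2194/22019 - 42132/3987/10 = 2194*(1/22019) - 42132*10/3987 = 2194/22019 - 140440/1329 = -3089432534/29263251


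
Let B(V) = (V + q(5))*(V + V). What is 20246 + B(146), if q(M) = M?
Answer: 64338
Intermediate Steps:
B(V) = 2*V*(5 + V) (B(V) = (V + 5)*(V + V) = (5 + V)*(2*V) = 2*V*(5 + V))
20246 + B(146) = 20246 + 2*146*(5 + 146) = 20246 + 2*146*151 = 20246 + 44092 = 64338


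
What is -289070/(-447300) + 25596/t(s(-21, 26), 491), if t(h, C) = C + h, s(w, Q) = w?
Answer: 115849537/2102310 ≈ 55.106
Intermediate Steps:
-289070/(-447300) + 25596/t(s(-21, 26), 491) = -289070/(-447300) + 25596/(491 - 21) = -289070*(-1/447300) + 25596/470 = 28907/44730 + 25596*(1/470) = 28907/44730 + 12798/235 = 115849537/2102310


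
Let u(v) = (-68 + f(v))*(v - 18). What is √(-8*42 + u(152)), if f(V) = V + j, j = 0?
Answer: 2*√2730 ≈ 104.50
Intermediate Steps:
f(V) = V (f(V) = V + 0 = V)
u(v) = (-68 + v)*(-18 + v) (u(v) = (-68 + v)*(v - 18) = (-68 + v)*(-18 + v))
√(-8*42 + u(152)) = √(-8*42 + (1224 + 152² - 86*152)) = √(-336 + (1224 + 23104 - 13072)) = √(-336 + 11256) = √10920 = 2*√2730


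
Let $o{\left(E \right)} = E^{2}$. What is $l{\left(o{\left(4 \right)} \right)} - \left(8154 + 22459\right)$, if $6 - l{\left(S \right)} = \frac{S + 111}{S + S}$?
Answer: $- \frac{979551}{32} \approx -30611.0$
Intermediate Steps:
$l{\left(S \right)} = 6 - \frac{111 + S}{2 S}$ ($l{\left(S \right)} = 6 - \frac{S + 111}{S + S} = 6 - \frac{111 + S}{2 S}$)
$l{\left(o{\left(4 \right)} \right)} - \left(8154 + 22459\right) = \frac{-111 + 11 \cdot 4^{2}}{2 \cdot 4^{2}} - \left(8154 + 22459\right) = \frac{-111 + 11 \cdot 16}{2 \cdot 16} - 30613 = \frac{1}{2} \cdot \frac{1}{16} \left(-111 + 176\right) - 30613 = \frac{1}{2} \cdot \frac{1}{16} \cdot 65 - 30613 = \frac{65}{32} - 30613 = - \frac{979551}{32}$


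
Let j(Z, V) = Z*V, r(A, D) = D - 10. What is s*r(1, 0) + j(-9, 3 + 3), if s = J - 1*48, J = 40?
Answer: 26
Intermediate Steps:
r(A, D) = -10 + D
j(Z, V) = V*Z
s = -8 (s = 40 - 1*48 = 40 - 48 = -8)
s*r(1, 0) + j(-9, 3 + 3) = -8*(-10 + 0) + (3 + 3)*(-9) = -8*(-10) + 6*(-9) = 80 - 54 = 26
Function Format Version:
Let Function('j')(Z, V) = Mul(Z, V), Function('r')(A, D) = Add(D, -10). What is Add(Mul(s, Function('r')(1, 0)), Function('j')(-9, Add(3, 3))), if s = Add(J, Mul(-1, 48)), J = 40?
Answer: 26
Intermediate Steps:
Function('r')(A, D) = Add(-10, D)
Function('j')(Z, V) = Mul(V, Z)
s = -8 (s = Add(40, Mul(-1, 48)) = Add(40, -48) = -8)
Add(Mul(s, Function('r')(1, 0)), Function('j')(-9, Add(3, 3))) = Add(Mul(-8, Add(-10, 0)), Mul(Add(3, 3), -9)) = Add(Mul(-8, -10), Mul(6, -9)) = Add(80, -54) = 26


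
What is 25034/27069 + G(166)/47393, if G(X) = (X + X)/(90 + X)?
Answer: 914869565/989209536 ≈ 0.92485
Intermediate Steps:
G(X) = 2*X/(90 + X) (G(X) = (2*X)/(90 + X) = 2*X/(90 + X))
25034/27069 + G(166)/47393 = 25034/27069 + (2*166/(90 + 166))/47393 = 25034*(1/27069) + (2*166/256)*(1/47393) = 25034/27069 + (2*166*(1/256))*(1/47393) = 25034/27069 + (83/64)*(1/47393) = 25034/27069 + 1/36544 = 914869565/989209536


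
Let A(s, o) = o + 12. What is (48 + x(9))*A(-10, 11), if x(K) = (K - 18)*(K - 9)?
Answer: 1104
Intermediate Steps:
x(K) = (-18 + K)*(-9 + K)
A(s, o) = 12 + o
(48 + x(9))*A(-10, 11) = (48 + (162 + 9² - 27*9))*(12 + 11) = (48 + (162 + 81 - 243))*23 = (48 + 0)*23 = 48*23 = 1104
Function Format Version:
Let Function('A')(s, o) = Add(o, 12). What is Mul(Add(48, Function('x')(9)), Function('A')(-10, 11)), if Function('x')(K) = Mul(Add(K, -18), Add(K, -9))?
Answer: 1104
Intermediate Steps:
Function('x')(K) = Mul(Add(-18, K), Add(-9, K))
Function('A')(s, o) = Add(12, o)
Mul(Add(48, Function('x')(9)), Function('A')(-10, 11)) = Mul(Add(48, Add(162, Pow(9, 2), Mul(-27, 9))), Add(12, 11)) = Mul(Add(48, Add(162, 81, -243)), 23) = Mul(Add(48, 0), 23) = Mul(48, 23) = 1104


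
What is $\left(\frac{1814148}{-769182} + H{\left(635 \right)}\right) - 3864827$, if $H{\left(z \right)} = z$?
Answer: $- \frac{495378124182}{128197} \approx -3.8642 \cdot 10^{6}$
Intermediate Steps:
$\left(\frac{1814148}{-769182} + H{\left(635 \right)}\right) - 3864827 = \left(\frac{1814148}{-769182} + 635\right) - 3864827 = \left(1814148 \left(- \frac{1}{769182}\right) + 635\right) - 3864827 = \left(- \frac{302358}{128197} + 635\right) - 3864827 = \frac{81102737}{128197} - 3864827 = - \frac{495378124182}{128197}$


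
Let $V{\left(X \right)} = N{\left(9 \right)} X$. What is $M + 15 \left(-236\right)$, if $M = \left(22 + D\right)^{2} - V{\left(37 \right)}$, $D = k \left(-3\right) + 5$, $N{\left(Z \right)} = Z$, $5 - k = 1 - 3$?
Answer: $-3837$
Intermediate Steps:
$k = 7$ ($k = 5 - \left(1 - 3\right) = 5 - -2 = 5 + 2 = 7$)
$V{\left(X \right)} = 9 X$
$D = -16$ ($D = 7 \left(-3\right) + 5 = -21 + 5 = -16$)
$M = -297$ ($M = \left(22 - 16\right)^{2} - 9 \cdot 37 = 6^{2} - 333 = 36 - 333 = -297$)
$M + 15 \left(-236\right) = -297 + 15 \left(-236\right) = -297 - 3540 = -3837$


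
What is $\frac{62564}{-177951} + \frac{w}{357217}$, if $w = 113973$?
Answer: $- \frac{2067315065}{63567122367} \approx -0.032522$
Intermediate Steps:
$\frac{62564}{-177951} + \frac{w}{357217} = \frac{62564}{-177951} + \frac{113973}{357217} = 62564 \left(- \frac{1}{177951}\right) + 113973 \cdot \frac{1}{357217} = - \frac{62564}{177951} + \frac{113973}{357217} = - \frac{2067315065}{63567122367}$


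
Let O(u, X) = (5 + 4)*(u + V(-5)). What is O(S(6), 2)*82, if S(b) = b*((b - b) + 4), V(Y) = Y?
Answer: 14022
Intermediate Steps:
S(b) = 4*b (S(b) = b*(0 + 4) = b*4 = 4*b)
O(u, X) = -45 + 9*u (O(u, X) = (5 + 4)*(u - 5) = 9*(-5 + u) = -45 + 9*u)
O(S(6), 2)*82 = (-45 + 9*(4*6))*82 = (-45 + 9*24)*82 = (-45 + 216)*82 = 171*82 = 14022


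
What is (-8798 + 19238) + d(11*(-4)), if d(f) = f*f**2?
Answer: -74744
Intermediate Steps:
d(f) = f**3
(-8798 + 19238) + d(11*(-4)) = (-8798 + 19238) + (11*(-4))**3 = 10440 + (-44)**3 = 10440 - 85184 = -74744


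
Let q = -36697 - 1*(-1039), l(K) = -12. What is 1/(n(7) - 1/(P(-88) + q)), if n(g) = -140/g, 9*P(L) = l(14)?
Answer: -106978/2139557 ≈ -0.050000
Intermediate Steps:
P(L) = -4/3 (P(L) = (⅑)*(-12) = -4/3)
q = -35658 (q = -36697 + 1039 = -35658)
1/(n(7) - 1/(P(-88) + q)) = 1/(-140/7 - 1/(-4/3 - 35658)) = 1/(-140*⅐ - 1/(-106978/3)) = 1/(-20 - 1*(-3/106978)) = 1/(-20 + 3/106978) = 1/(-2139557/106978) = -106978/2139557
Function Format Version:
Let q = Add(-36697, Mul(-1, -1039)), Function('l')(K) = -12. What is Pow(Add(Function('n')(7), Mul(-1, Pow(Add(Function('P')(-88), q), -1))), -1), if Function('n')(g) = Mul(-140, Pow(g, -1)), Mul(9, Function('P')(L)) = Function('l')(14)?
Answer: Rational(-106978, 2139557) ≈ -0.050000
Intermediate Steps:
Function('P')(L) = Rational(-4, 3) (Function('P')(L) = Mul(Rational(1, 9), -12) = Rational(-4, 3))
q = -35658 (q = Add(-36697, 1039) = -35658)
Pow(Add(Function('n')(7), Mul(-1, Pow(Add(Function('P')(-88), q), -1))), -1) = Pow(Add(Mul(-140, Pow(7, -1)), Mul(-1, Pow(Add(Rational(-4, 3), -35658), -1))), -1) = Pow(Add(Mul(-140, Rational(1, 7)), Mul(-1, Pow(Rational(-106978, 3), -1))), -1) = Pow(Add(-20, Mul(-1, Rational(-3, 106978))), -1) = Pow(Add(-20, Rational(3, 106978)), -1) = Pow(Rational(-2139557, 106978), -1) = Rational(-106978, 2139557)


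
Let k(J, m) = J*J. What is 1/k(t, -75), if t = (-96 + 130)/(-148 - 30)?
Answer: 7921/289 ≈ 27.408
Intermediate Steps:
t = -17/89 (t = 34/(-178) = 34*(-1/178) = -17/89 ≈ -0.19101)
k(J, m) = J²
1/k(t, -75) = 1/((-17/89)²) = 1/(289/7921) = 7921/289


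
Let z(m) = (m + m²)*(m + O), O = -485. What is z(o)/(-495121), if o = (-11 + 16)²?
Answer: 13000/21527 ≈ 0.60389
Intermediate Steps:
o = 25 (o = 5² = 25)
z(m) = (-485 + m)*(m + m²) (z(m) = (m + m²)*(m - 485) = (m + m²)*(-485 + m) = (-485 + m)*(m + m²))
z(o)/(-495121) = (25*(-485 + 25² - 484*25))/(-495121) = (25*(-485 + 625 - 12100))*(-1/495121) = (25*(-11960))*(-1/495121) = -299000*(-1/495121) = 13000/21527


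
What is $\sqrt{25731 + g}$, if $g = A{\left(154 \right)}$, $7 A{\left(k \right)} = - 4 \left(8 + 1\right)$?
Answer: $\frac{3 \sqrt{140063}}{7} \approx 160.39$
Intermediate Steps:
$A{\left(k \right)} = - \frac{36}{7}$ ($A{\left(k \right)} = \frac{\left(-4\right) \left(8 + 1\right)}{7} = \frac{\left(-4\right) 9}{7} = \frac{1}{7} \left(-36\right) = - \frac{36}{7}$)
$g = - \frac{36}{7} \approx -5.1429$
$\sqrt{25731 + g} = \sqrt{25731 - \frac{36}{7}} = \sqrt{\frac{180081}{7}} = \frac{3 \sqrt{140063}}{7}$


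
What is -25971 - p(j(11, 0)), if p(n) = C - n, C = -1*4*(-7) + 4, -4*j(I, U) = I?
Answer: -104023/4 ≈ -26006.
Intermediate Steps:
j(I, U) = -I/4
C = 32 (C = -4*(-7) + 4 = 28 + 4 = 32)
p(n) = 32 - n
-25971 - p(j(11, 0)) = -25971 - (32 - (-1)*11/4) = -25971 - (32 - 1*(-11/4)) = -25971 - (32 + 11/4) = -25971 - 1*139/4 = -25971 - 139/4 = -104023/4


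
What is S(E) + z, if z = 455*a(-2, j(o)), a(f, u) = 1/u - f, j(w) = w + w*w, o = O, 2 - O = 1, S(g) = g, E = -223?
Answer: 1829/2 ≈ 914.50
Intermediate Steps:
O = 1 (O = 2 - 1*1 = 2 - 1 = 1)
o = 1
j(w) = w + w²
z = 2275/2 (z = 455*(1/(1*(1 + 1)) - 1*(-2)) = 455*(1/(1*2) + 2) = 455*(1/2 + 2) = 455*(½ + 2) = 455*(5/2) = 2275/2 ≈ 1137.5)
S(E) + z = -223 + 2275/2 = 1829/2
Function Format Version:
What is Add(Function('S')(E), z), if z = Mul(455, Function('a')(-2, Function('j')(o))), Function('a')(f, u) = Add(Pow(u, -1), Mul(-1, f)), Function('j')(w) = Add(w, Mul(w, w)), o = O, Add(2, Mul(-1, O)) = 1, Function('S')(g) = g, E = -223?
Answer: Rational(1829, 2) ≈ 914.50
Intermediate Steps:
O = 1 (O = Add(2, Mul(-1, 1)) = Add(2, -1) = 1)
o = 1
Function('j')(w) = Add(w, Pow(w, 2))
z = Rational(2275, 2) (z = Mul(455, Add(Pow(Mul(1, Add(1, 1)), -1), Mul(-1, -2))) = Mul(455, Add(Pow(Mul(1, 2), -1), 2)) = Mul(455, Add(Pow(2, -1), 2)) = Mul(455, Add(Rational(1, 2), 2)) = Mul(455, Rational(5, 2)) = Rational(2275, 2) ≈ 1137.5)
Add(Function('S')(E), z) = Add(-223, Rational(2275, 2)) = Rational(1829, 2)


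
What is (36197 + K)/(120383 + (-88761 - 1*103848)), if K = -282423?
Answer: 123113/36113 ≈ 3.4091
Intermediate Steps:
(36197 + K)/(120383 + (-88761 - 1*103848)) = (36197 - 282423)/(120383 + (-88761 - 1*103848)) = -246226/(120383 + (-88761 - 103848)) = -246226/(120383 - 192609) = -246226/(-72226) = -246226*(-1/72226) = 123113/36113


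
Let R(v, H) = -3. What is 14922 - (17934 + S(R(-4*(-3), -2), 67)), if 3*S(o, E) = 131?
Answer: -9167/3 ≈ -3055.7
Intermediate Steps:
S(o, E) = 131/3 (S(o, E) = (⅓)*131 = 131/3)
14922 - (17934 + S(R(-4*(-3), -2), 67)) = 14922 - (17934 + 131/3) = 14922 - 1*53933/3 = 14922 - 53933/3 = -9167/3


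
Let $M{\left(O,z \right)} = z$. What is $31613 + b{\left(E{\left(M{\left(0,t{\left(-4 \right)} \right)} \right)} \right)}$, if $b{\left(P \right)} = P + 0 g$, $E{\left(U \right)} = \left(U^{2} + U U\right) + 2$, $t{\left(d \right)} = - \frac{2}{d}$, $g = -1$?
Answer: $\frac{63231}{2} \approx 31616.0$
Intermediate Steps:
$E{\left(U \right)} = 2 + 2 U^{2}$ ($E{\left(U \right)} = \left(U^{2} + U^{2}\right) + 2 = 2 U^{2} + 2 = 2 + 2 U^{2}$)
$b{\left(P \right)} = P$ ($b{\left(P \right)} = P + 0 \left(-1\right) = P + 0 = P$)
$31613 + b{\left(E{\left(M{\left(0,t{\left(-4 \right)} \right)} \right)} \right)} = 31613 + \left(2 + 2 \left(- \frac{2}{-4}\right)^{2}\right) = 31613 + \left(2 + 2 \left(\left(-2\right) \left(- \frac{1}{4}\right)\right)^{2}\right) = 31613 + \left(2 + \frac{2}{4}\right) = 31613 + \left(2 + 2 \cdot \frac{1}{4}\right) = 31613 + \left(2 + \frac{1}{2}\right) = 31613 + \frac{5}{2} = \frac{63231}{2}$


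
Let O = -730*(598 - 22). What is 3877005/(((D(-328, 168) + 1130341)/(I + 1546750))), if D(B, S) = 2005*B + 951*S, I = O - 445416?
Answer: 879891454090/210823 ≈ 4.1736e+6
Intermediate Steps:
O = -420480 (O = -730*576 = -420480)
I = -865896 (I = -420480 - 445416 = -865896)
D(B, S) = 951*S + 2005*B
3877005/(((D(-328, 168) + 1130341)/(I + 1546750))) = 3877005/((((951*168 + 2005*(-328)) + 1130341)/(-865896 + 1546750))) = 3877005/((((159768 - 657640) + 1130341)/680854)) = 3877005/(((-497872 + 1130341)*(1/680854))) = 3877005/((632469*(1/680854))) = 3877005/(632469/680854) = 3877005*(680854/632469) = 879891454090/210823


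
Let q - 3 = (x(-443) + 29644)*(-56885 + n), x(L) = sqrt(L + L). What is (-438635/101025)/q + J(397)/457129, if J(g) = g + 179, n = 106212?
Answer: 24884204959954484226805247/19748816901317384123908381875 + 4327309729*I*sqrt(886)/43201846527604645786875 ≈ 0.00126 + 2.9815e-12*I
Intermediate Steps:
J(g) = 179 + g
x(L) = sqrt(2)*sqrt(L) (x(L) = sqrt(2*L) = sqrt(2)*sqrt(L))
q = 1462249591 + 49327*I*sqrt(886) (q = 3 + (sqrt(2)*sqrt(-443) + 29644)*(-56885 + 106212) = 3 + (sqrt(2)*(I*sqrt(443)) + 29644)*49327 = 3 + (I*sqrt(886) + 29644)*49327 = 3 + (29644 + I*sqrt(886))*49327 = 3 + (1462249588 + 49327*I*sqrt(886)) = 1462249591 + 49327*I*sqrt(886) ≈ 1.4622e+9 + 1.4683e+6*I)
(-438635/101025)/q + J(397)/457129 = (-438635/101025)/(1462249591 + 49327*I*sqrt(886)) + (179 + 397)/457129 = (-438635*1/101025)/(1462249591 + 49327*I*sqrt(886)) + 576*(1/457129) = -87727/(20205*(1462249591 + 49327*I*sqrt(886))) + 576/457129 = 576/457129 - 87727/(20205*(1462249591 + 49327*I*sqrt(886)))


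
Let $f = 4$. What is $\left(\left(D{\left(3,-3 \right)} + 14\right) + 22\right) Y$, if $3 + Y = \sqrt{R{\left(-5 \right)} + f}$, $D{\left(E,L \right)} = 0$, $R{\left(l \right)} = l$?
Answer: $-108 + 36 i \approx -108.0 + 36.0 i$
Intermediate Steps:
$Y = -3 + i$ ($Y = -3 + \sqrt{-5 + 4} = -3 + \sqrt{-1} = -3 + i \approx -3.0 + 1.0 i$)
$\left(\left(D{\left(3,-3 \right)} + 14\right) + 22\right) Y = \left(\left(0 + 14\right) + 22\right) \left(-3 + i\right) = \left(14 + 22\right) \left(-3 + i\right) = 36 \left(-3 + i\right) = -108 + 36 i$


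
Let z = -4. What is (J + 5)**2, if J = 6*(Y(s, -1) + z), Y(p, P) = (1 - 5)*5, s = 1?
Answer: 19321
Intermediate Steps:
Y(p, P) = -20 (Y(p, P) = -4*5 = -20)
J = -144 (J = 6*(-20 - 4) = 6*(-24) = -144)
(J + 5)**2 = (-144 + 5)**2 = (-139)**2 = 19321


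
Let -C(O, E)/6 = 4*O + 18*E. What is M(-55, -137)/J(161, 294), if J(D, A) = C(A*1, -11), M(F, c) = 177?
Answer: -59/1956 ≈ -0.030164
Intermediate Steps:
C(O, E) = -108*E - 24*O (C(O, E) = -6*(4*O + 18*E) = -108*E - 24*O)
J(D, A) = 1188 - 24*A (J(D, A) = -108*(-11) - 24*A = 1188 - 24*A)
M(-55, -137)/J(161, 294) = 177/(1188 - 24*294) = 177/(1188 - 7056) = 177/(-5868) = 177*(-1/5868) = -59/1956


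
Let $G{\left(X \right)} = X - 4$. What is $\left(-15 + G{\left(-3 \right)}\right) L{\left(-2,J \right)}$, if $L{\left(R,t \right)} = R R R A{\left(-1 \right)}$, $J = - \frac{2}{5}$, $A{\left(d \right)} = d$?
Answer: $-176$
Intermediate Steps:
$G{\left(X \right)} = -4 + X$
$J = - \frac{2}{5}$ ($J = \left(-2\right) \frac{1}{5} = - \frac{2}{5} \approx -0.4$)
$L{\left(R,t \right)} = - R^{3}$ ($L{\left(R,t \right)} = R R R \left(-1\right) = R R^{2} \left(-1\right) = R^{3} \left(-1\right) = - R^{3}$)
$\left(-15 + G{\left(-3 \right)}\right) L{\left(-2,J \right)} = \left(-15 - 7\right) \left(- \left(-2\right)^{3}\right) = \left(-15 - 7\right) \left(\left(-1\right) \left(-8\right)\right) = \left(-22\right) 8 = -176$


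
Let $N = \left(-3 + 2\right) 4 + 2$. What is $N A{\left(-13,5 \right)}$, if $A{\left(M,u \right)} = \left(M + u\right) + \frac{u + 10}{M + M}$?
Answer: $\frac{223}{13} \approx 17.154$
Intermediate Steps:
$A{\left(M,u \right)} = M + u + \frac{10 + u}{2 M}$ ($A{\left(M,u \right)} = \left(M + u\right) + \frac{10 + u}{2 M} = M + u + \frac{10 + u}{2 M}$)
$N = -2$ ($N = \left(-1\right) 4 + 2 = -4 + 2 = -2$)
$N A{\left(-13,5 \right)} = - 2 \frac{5 + \frac{1}{2} \cdot 5 - 13 \left(-13 + 5\right)}{-13} = - 2 \left(- \frac{5 + \frac{5}{2} - -104}{13}\right) = - 2 \left(- \frac{5 + \frac{5}{2} + 104}{13}\right) = - 2 \left(\left(- \frac{1}{13}\right) \frac{223}{2}\right) = \left(-2\right) \left(- \frac{223}{26}\right) = \frac{223}{13}$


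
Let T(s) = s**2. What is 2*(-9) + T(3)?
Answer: -9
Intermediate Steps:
2*(-9) + T(3) = 2*(-9) + 3**2 = -18 + 9 = -9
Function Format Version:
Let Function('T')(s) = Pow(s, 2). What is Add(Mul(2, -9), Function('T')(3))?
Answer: -9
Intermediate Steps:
Add(Mul(2, -9), Function('T')(3)) = Add(Mul(2, -9), Pow(3, 2)) = Add(-18, 9) = -9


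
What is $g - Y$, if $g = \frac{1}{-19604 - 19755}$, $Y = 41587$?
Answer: $- \frac{1636822734}{39359} \approx -41587.0$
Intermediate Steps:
$g = - \frac{1}{39359}$ ($g = \frac{1}{-39359} = - \frac{1}{39359} \approx -2.5407 \cdot 10^{-5}$)
$g - Y = - \frac{1}{39359} - 41587 = - \frac{1636822734}{39359}$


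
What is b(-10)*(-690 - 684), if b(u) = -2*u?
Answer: -27480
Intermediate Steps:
b(-10)*(-690 - 684) = (-2*(-10))*(-690 - 684) = 20*(-1374) = -27480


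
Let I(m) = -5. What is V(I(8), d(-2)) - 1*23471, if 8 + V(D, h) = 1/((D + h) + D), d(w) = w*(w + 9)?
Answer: -563497/24 ≈ -23479.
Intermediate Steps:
d(w) = w*(9 + w)
V(D, h) = -8 + 1/(h + 2*D) (V(D, h) = -8 + 1/((D + h) + D) = -8 + 1/(h + 2*D))
V(I(8), d(-2)) - 1*23471 = (1 - 16*(-5) - (-16)*(9 - 2))/(-2*(9 - 2) + 2*(-5)) - 1*23471 = (1 + 80 - (-16)*7)/(-2*7 - 10) - 23471 = (1 + 80 - 8*(-14))/(-14 - 10) - 23471 = (1 + 80 + 112)/(-24) - 23471 = -1/24*193 - 23471 = -193/24 - 23471 = -563497/24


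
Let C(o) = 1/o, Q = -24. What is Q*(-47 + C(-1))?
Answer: 1152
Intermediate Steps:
Q*(-47 + C(-1)) = -24*(-47 + 1/(-1)) = -24*(-47 - 1) = -24*(-48) = 1152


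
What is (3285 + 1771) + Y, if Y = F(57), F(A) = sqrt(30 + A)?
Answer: 5056 + sqrt(87) ≈ 5065.3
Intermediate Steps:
Y = sqrt(87) (Y = sqrt(30 + 57) = sqrt(87) ≈ 9.3274)
(3285 + 1771) + Y = (3285 + 1771) + sqrt(87) = 5056 + sqrt(87)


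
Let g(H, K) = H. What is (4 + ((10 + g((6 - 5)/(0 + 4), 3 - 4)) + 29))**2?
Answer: 29929/16 ≈ 1870.6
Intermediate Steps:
(4 + ((10 + g((6 - 5)/(0 + 4), 3 - 4)) + 29))**2 = (4 + ((10 + (6 - 5)/(0 + 4)) + 29))**2 = (4 + ((10 + 1/4) + 29))**2 = (4 + (41/4 + 29))**2 = (4 + 157/4)**2 = (173/4)**2 = 29929/16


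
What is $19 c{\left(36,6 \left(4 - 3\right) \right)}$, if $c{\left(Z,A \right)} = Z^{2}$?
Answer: $24624$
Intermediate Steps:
$19 c{\left(36,6 \left(4 - 3\right) \right)} = 19 \cdot 36^{2} = 19 \cdot 1296 = 24624$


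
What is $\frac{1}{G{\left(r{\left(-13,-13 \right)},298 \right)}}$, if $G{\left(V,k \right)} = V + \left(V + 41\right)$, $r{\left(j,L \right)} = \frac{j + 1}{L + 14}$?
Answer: $\frac{1}{17} \approx 0.058824$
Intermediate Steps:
$r{\left(j,L \right)} = \frac{1 + j}{14 + L}$
$G{\left(V,k \right)} = 41 + 2 V$ ($G{\left(V,k \right)} = V + \left(41 + V\right) = 41 + 2 V$)
$\frac{1}{G{\left(r{\left(-13,-13 \right)},298 \right)}} = \frac{1}{41 + 2 \frac{1 - 13}{14 - 13}} = \frac{1}{41 + 2 \cdot 1^{-1} \left(-12\right)} = \frac{1}{41 + 2 \cdot 1 \left(-12\right)} = \frac{1}{41 + 2 \left(-12\right)} = \frac{1}{41 - 24} = \frac{1}{17}$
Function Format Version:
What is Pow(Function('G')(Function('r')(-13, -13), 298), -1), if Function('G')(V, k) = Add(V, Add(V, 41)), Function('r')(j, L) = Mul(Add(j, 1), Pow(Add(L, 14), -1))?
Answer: Rational(1, 17) ≈ 0.058824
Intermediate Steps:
Function('r')(j, L) = Mul(Pow(Add(14, L), -1), Add(1, j)) (Function('r')(j, L) = Mul(Add(1, j), Pow(Add(14, L), -1)) = Mul(Pow(Add(14, L), -1), Add(1, j)))
Function('G')(V, k) = Add(41, Mul(2, V)) (Function('G')(V, k) = Add(V, Add(41, V)) = Add(41, Mul(2, V)))
Pow(Function('G')(Function('r')(-13, -13), 298), -1) = Pow(Add(41, Mul(2, Mul(Pow(Add(14, -13), -1), Add(1, -13)))), -1) = Pow(Add(41, Mul(2, Mul(Pow(1, -1), -12))), -1) = Pow(Add(41, Mul(2, Mul(1, -12))), -1) = Pow(Add(41, Mul(2, -12)), -1) = Pow(Add(41, -24), -1) = Pow(17, -1) = Rational(1, 17)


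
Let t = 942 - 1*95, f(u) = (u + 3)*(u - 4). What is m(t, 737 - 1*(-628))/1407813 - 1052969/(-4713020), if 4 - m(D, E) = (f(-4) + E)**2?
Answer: -224310556991/201062146220 ≈ -1.1156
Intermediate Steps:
f(u) = (-4 + u)*(3 + u) (f(u) = (3 + u)*(-4 + u) = (-4 + u)*(3 + u))
t = 847 (t = 942 - 95 = 847)
m(D, E) = 4 - (8 + E)**2 (m(D, E) = 4 - ((-12 + (-4)**2 - 1*(-4)) + E)**2 = 4 - ((-12 + 16 + 4) + E)**2 = 4 - (8 + E)**2)
m(t, 737 - 1*(-628))/1407813 - 1052969/(-4713020) = (4 - (8 + (737 - 1*(-628)))**2)/1407813 - 1052969/(-4713020) = (4 - (8 + (737 + 628))**2)*(1/1407813) - 1052969*(-1/4713020) = (4 - (8 + 1365)**2)*(1/1407813) + 1052969/4713020 = (4 - 1*1373**2)*(1/1407813) + 1052969/4713020 = (4 - 1*1885129)*(1/1407813) + 1052969/4713020 = (4 - 1885129)*(1/1407813) + 1052969/4713020 = -1885125*1/1407813 + 1052969/4713020 = -57125/42661 + 1052969/4713020 = -224310556991/201062146220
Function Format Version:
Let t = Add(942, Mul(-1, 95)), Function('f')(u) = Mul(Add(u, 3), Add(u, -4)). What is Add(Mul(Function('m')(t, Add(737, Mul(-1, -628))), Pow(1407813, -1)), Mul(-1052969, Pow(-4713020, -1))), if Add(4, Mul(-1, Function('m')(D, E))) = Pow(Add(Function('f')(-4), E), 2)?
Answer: Rational(-224310556991, 201062146220) ≈ -1.1156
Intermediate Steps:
Function('f')(u) = Mul(Add(-4, u), Add(3, u)) (Function('f')(u) = Mul(Add(3, u), Add(-4, u)) = Mul(Add(-4, u), Add(3, u)))
t = 847 (t = Add(942, -95) = 847)
Function('m')(D, E) = Add(4, Mul(-1, Pow(Add(8, E), 2))) (Function('m')(D, E) = Add(4, Mul(-1, Pow(Add(Add(-12, Pow(-4, 2), Mul(-1, -4)), E), 2))) = Add(4, Mul(-1, Pow(Add(Add(-12, 16, 4), E), 2))) = Add(4, Mul(-1, Pow(Add(8, E), 2))))
Add(Mul(Function('m')(t, Add(737, Mul(-1, -628))), Pow(1407813, -1)), Mul(-1052969, Pow(-4713020, -1))) = Add(Mul(Add(4, Mul(-1, Pow(Add(8, Add(737, Mul(-1, -628))), 2))), Pow(1407813, -1)), Mul(-1052969, Pow(-4713020, -1))) = Add(Mul(Add(4, Mul(-1, Pow(Add(8, Add(737, 628)), 2))), Rational(1, 1407813)), Mul(-1052969, Rational(-1, 4713020))) = Add(Mul(Add(4, Mul(-1, Pow(Add(8, 1365), 2))), Rational(1, 1407813)), Rational(1052969, 4713020)) = Add(Mul(Add(4, Mul(-1, Pow(1373, 2))), Rational(1, 1407813)), Rational(1052969, 4713020)) = Add(Mul(Add(4, Mul(-1, 1885129)), Rational(1, 1407813)), Rational(1052969, 4713020)) = Add(Mul(Add(4, -1885129), Rational(1, 1407813)), Rational(1052969, 4713020)) = Add(Mul(-1885125, Rational(1, 1407813)), Rational(1052969, 4713020)) = Add(Rational(-57125, 42661), Rational(1052969, 4713020)) = Rational(-224310556991, 201062146220)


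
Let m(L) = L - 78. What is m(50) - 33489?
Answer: -33517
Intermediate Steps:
m(L) = -78 + L
m(50) - 33489 = (-78 + 50) - 33489 = -28 - 33489 = -33517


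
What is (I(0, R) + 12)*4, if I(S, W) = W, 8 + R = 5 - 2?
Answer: 28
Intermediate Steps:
R = -5 (R = -8 + (5 - 2) = -8 + 3 = -5)
(I(0, R) + 12)*4 = (-5 + 12)*4 = 7*4 = 28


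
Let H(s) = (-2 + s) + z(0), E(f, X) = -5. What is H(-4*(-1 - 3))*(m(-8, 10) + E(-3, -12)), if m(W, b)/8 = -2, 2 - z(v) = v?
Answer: -336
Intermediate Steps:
z(v) = 2 - v
m(W, b) = -16 (m(W, b) = 8*(-2) = -16)
H(s) = s (H(s) = (-2 + s) + (2 - 1*0) = (-2 + s) + (2 + 0) = (-2 + s) + 2 = s)
H(-4*(-1 - 3))*(m(-8, 10) + E(-3, -12)) = (-4*(-1 - 3))*(-16 - 5) = -4*(-4)*(-21) = 16*(-21) = -336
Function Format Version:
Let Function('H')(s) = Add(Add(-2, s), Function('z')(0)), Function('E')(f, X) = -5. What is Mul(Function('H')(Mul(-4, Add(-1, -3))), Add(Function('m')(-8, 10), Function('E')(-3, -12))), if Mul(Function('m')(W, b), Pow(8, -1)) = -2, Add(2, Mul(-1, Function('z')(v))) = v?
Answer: -336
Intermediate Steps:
Function('z')(v) = Add(2, Mul(-1, v))
Function('m')(W, b) = -16 (Function('m')(W, b) = Mul(8, -2) = -16)
Function('H')(s) = s (Function('H')(s) = Add(Add(-2, s), Add(2, Mul(-1, 0))) = Add(Add(-2, s), Add(2, 0)) = Add(Add(-2, s), 2) = s)
Mul(Function('H')(Mul(-4, Add(-1, -3))), Add(Function('m')(-8, 10), Function('E')(-3, -12))) = Mul(Mul(-4, Add(-1, -3)), Add(-16, -5)) = Mul(Mul(-4, -4), -21) = Mul(16, -21) = -336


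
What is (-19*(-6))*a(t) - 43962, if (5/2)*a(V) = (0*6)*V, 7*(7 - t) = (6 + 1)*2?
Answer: -43962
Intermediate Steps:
t = 5 (t = 7 - (6 + 1)*2/7 = 7 - 2 = 5)
a(V) = 0 (a(V) = 2*((0*6)*V)/5 = 2*(0*V)/5 = (⅖)*0 = 0)
(-19*(-6))*a(t) - 43962 = -19*(-6)*0 - 43962 = 114*0 - 43962 = 0 - 43962 = -43962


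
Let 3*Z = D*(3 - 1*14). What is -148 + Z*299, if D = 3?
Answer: -3437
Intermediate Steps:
Z = -11 (Z = (3*(3 - 1*14))/3 = (3*(3 - 14))/3 = (3*(-11))/3 = (⅓)*(-33) = -11)
-148 + Z*299 = -148 - 11*299 = -148 - 3289 = -3437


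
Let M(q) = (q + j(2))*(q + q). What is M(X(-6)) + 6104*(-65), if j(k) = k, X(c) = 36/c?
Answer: -396712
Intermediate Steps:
M(q) = 2*q*(2 + q) (M(q) = (q + 2)*(q + q) = (2 + q)*(2*q) = 2*q*(2 + q))
M(X(-6)) + 6104*(-65) = 2*(36/(-6))*(2 + 36/(-6)) + 6104*(-65) = 2*(36*(-⅙))*(2 + 36*(-⅙)) - 396760 = 2*(-6)*(2 - 6) - 396760 = 2*(-6)*(-4) - 396760 = 48 - 396760 = -396712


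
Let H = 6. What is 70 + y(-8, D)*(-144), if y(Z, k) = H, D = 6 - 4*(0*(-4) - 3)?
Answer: -794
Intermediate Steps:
D = 18 (D = 6 - 4*(0 - 3) = 6 - 4*(-3) = 6 + 12 = 18)
y(Z, k) = 6
70 + y(-8, D)*(-144) = 70 + 6*(-144) = 70 - 864 = -794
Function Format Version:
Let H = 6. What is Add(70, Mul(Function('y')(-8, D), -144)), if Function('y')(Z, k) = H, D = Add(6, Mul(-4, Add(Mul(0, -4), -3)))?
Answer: -794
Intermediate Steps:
D = 18 (D = Add(6, Mul(-4, Add(0, -3))) = Add(6, Mul(-4, -3)) = Add(6, 12) = 18)
Function('y')(Z, k) = 6
Add(70, Mul(Function('y')(-8, D), -144)) = Add(70, Mul(6, -144)) = Add(70, -864) = -794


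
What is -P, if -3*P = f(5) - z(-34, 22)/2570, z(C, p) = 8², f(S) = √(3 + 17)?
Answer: -32/3855 + 2*√5/3 ≈ 1.4824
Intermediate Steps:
f(S) = 2*√5 (f(S) = √20 = 2*√5)
z(C, p) = 64
P = 32/3855 - 2*√5/3 (P = -(2*√5 - 64/2570)/3 = -(2*√5 - 1*32/1285)/3 = -(2*√5 - 32/1285)/3 = -(-32/1285 + 2*√5)/3 = 32/3855 - 2*√5/3 ≈ -1.4824)
-P = -(32/3855 - 2*√5/3) = -32/3855 + 2*√5/3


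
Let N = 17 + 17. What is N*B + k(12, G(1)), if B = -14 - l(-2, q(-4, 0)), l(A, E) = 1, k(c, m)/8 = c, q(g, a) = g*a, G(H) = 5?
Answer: -414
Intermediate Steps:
q(g, a) = a*g
k(c, m) = 8*c
N = 34
B = -15 (B = -14 - 1*1 = -14 - 1 = -15)
N*B + k(12, G(1)) = 34*(-15) + 8*12 = -510 + 96 = -414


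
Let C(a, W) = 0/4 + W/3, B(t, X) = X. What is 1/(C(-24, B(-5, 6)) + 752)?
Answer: 1/754 ≈ 0.0013263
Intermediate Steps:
C(a, W) = W/3 (C(a, W) = 0*(¼) + W*(⅓) = 0 + W/3 = W/3)
1/(C(-24, B(-5, 6)) + 752) = 1/((⅓)*6 + 752) = 1/(2 + 752) = 1/754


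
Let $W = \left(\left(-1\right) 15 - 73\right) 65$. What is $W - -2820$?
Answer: $-2900$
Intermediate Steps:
$W = -5720$ ($W = \left(-15 - 73\right) 65 = \left(-88\right) 65 = -5720$)
$W - -2820 = -5720 - -2820 = -5720 + 2820 = -2900$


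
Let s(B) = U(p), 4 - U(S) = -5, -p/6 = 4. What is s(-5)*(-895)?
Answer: -8055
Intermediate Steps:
p = -24 (p = -6*4 = -24)
U(S) = 9 (U(S) = 4 - 1*(-5) = 4 + 5 = 9)
s(B) = 9
s(-5)*(-895) = 9*(-895) = -8055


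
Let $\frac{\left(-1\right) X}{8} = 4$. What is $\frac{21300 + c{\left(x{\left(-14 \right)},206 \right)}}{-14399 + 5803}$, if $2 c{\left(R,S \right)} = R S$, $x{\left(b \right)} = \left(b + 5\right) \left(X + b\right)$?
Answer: $- \frac{31971}{4298} \approx -7.4386$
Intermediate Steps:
$X = -32$ ($X = \left(-8\right) 4 = -32$)
$x{\left(b \right)} = \left(-32 + b\right) \left(5 + b\right)$ ($x{\left(b \right)} = \left(b + 5\right) \left(-32 + b\right) = \left(5 + b\right) \left(-32 + b\right) = \left(-32 + b\right) \left(5 + b\right)$)
$c{\left(R,S \right)} = \frac{R S}{2}$
$\frac{21300 + c{\left(x{\left(-14 \right)},206 \right)}}{-14399 + 5803} = \frac{21300 + \frac{1}{2} \left(-160 + \left(-14\right)^{2} - -378\right) 206}{-14399 + 5803} = \frac{21300 + \frac{1}{2} \left(-160 + 196 + 378\right) 206}{-8596} = \left(21300 + \frac{1}{2} \cdot 414 \cdot 206\right) \left(- \frac{1}{8596}\right) = \left(21300 + 42642\right) \left(- \frac{1}{8596}\right) = 63942 \left(- \frac{1}{8596}\right) = - \frac{31971}{4298}$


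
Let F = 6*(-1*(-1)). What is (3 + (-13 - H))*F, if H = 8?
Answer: -108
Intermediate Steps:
F = 6 (F = 6*1 = 6)
(3 + (-13 - H))*F = (3 + (-13 - 1*8))*6 = (3 + (-13 - 8))*6 = (3 - 21)*6 = -18*6 = -108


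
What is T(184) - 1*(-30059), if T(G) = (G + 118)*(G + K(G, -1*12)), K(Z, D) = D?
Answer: 82003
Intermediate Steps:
T(G) = (-12 + G)*(118 + G) (T(G) = (G + 118)*(G - 1*12) = (118 + G)*(G - 12) = (118 + G)*(-12 + G) = (-12 + G)*(118 + G))
T(184) - 1*(-30059) = (-1416 + 184**2 + 106*184) - 1*(-30059) = (-1416 + 33856 + 19504) + 30059 = 51944 + 30059 = 82003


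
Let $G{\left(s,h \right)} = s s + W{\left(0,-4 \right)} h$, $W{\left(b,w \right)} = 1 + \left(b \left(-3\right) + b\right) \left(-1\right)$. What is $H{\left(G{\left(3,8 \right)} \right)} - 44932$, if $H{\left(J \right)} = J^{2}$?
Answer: $-44643$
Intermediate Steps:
$W{\left(b,w \right)} = 1 + 2 b$ ($W{\left(b,w \right)} = 1 + \left(- 3 b + b\right) \left(-1\right) = 1 + - 2 b \left(-1\right) = 1 + 2 b$)
$G{\left(s,h \right)} = h + s^{2}$ ($G{\left(s,h \right)} = s s + \left(1 + 2 \cdot 0\right) h = s^{2} + \left(1 + 0\right) h = s^{2} + 1 h = s^{2} + h = h + s^{2}$)
$H{\left(G{\left(3,8 \right)} \right)} - 44932 = \left(8 + 3^{2}\right)^{2} - 44932 = \left(8 + 9\right)^{2} - 44932 = 17^{2} - 44932 = 289 - 44932 = -44643$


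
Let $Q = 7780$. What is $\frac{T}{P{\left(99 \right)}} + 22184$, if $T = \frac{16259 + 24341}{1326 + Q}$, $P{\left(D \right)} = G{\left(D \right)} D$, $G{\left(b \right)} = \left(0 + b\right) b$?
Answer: $\frac{3379442744212}{152336943} \approx 22184.0$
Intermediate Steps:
$G{\left(b \right)} = b^{2}$ ($G{\left(b \right)} = b b = b^{2}$)
$P{\left(D \right)} = D^{3}$ ($P{\left(D \right)} = D^{2} D = D^{3}$)
$T = \frac{700}{157}$ ($T = \frac{16259 + 24341}{1326 + 7780} = \frac{40600}{9106} = 40600 \cdot \frac{1}{9106} = \frac{700}{157} \approx 4.4586$)
$\frac{T}{P{\left(99 \right)}} + 22184 = \frac{700}{157 \cdot 99^{3}} + 22184 = \frac{700}{157 \cdot 970299} + 22184 = \frac{700}{157} \cdot \frac{1}{970299} + 22184 = \frac{700}{152336943} + 22184 = \frac{3379442744212}{152336943}$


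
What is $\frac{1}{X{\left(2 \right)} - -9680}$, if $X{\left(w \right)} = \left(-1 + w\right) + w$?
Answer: $\frac{1}{9683} \approx 0.00010327$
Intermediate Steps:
$X{\left(w \right)} = -1 + 2 w$
$\frac{1}{X{\left(2 \right)} - -9680} = \frac{1}{\left(-1 + 2 \cdot 2\right) - -9680} = \frac{1}{\left(-1 + 4\right) + 9680} = \frac{1}{3 + 9680} = \frac{1}{9683}$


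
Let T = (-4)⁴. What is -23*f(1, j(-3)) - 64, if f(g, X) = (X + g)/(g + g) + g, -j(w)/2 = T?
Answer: 11579/2 ≈ 5789.5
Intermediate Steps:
T = 256
j(w) = -512 (j(w) = -2*256 = -512)
f(g, X) = g + (X + g)/(2*g) (f(g, X) = (X + g)/((2*g)) + g = (X + g)*(1/(2*g)) + g = (X + g)/(2*g) + g = g + (X + g)/(2*g))
-23*f(1, j(-3)) - 64 = -23*(½ + 1 + (½)*(-512)/1) - 64 = -23*(½ + 1 + (½)*(-512)*1) - 64 = -23*(½ + 1 - 256) - 64 = -23*(-509/2) - 64 = 11707/2 - 64 = 11579/2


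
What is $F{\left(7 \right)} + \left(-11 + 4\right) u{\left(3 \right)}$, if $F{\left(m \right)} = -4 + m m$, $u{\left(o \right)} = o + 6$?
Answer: $-18$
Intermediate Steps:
$u{\left(o \right)} = 6 + o$
$F{\left(m \right)} = -4 + m^{2}$
$F{\left(7 \right)} + \left(-11 + 4\right) u{\left(3 \right)} = \left(-4 + 7^{2}\right) + \left(-11 + 4\right) \left(6 + 3\right) = \left(-4 + 49\right) - 63 = 45 - 63 = -18$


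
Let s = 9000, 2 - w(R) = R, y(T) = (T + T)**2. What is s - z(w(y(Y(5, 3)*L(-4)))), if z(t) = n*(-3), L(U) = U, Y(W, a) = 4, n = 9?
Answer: 9027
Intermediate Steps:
y(T) = 4*T**2 (y(T) = (2*T)**2 = 4*T**2)
w(R) = 2 - R
z(t) = -27 (z(t) = 9*(-3) = -27)
s - z(w(y(Y(5, 3)*L(-4)))) = 9000 - 1*(-27) = 9000 + 27 = 9027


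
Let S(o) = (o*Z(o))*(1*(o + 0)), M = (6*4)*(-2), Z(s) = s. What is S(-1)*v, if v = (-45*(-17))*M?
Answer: 36720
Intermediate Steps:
M = -48 (M = 24*(-2) = -48)
v = -36720 (v = -45*(-17)*(-48) = 765*(-48) = -36720)
S(o) = o³ (S(o) = (o*o)*(1*(o + 0)) = o²*(1*o) = o²*o = o³)
S(-1)*v = (-1)³*(-36720) = -1*(-36720) = 36720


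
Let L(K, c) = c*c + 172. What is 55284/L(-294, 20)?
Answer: 13821/143 ≈ 96.650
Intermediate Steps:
L(K, c) = 172 + c² (L(K, c) = c² + 172 = 172 + c²)
55284/L(-294, 20) = 55284/(172 + 20²) = 55284/(172 + 400) = 55284/572 = 55284*(1/572) = 13821/143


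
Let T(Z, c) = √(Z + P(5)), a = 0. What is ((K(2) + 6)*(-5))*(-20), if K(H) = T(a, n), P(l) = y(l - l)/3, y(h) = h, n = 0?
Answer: 600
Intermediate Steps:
P(l) = 0 (P(l) = (l - l)/3 = 0*(⅓) = 0)
T(Z, c) = √Z (T(Z, c) = √(Z + 0) = √Z)
K(H) = 0 (K(H) = √0 = 0)
((K(2) + 6)*(-5))*(-20) = ((0 + 6)*(-5))*(-20) = (6*(-5))*(-20) = -30*(-20) = 600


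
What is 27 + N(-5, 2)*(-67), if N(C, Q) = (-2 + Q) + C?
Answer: 362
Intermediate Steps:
N(C, Q) = -2 + C + Q
27 + N(-5, 2)*(-67) = 27 + (-2 - 5 + 2)*(-67) = 27 - 5*(-67) = 27 + 335 = 362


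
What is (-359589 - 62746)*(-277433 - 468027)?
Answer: 314833849100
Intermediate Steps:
(-359589 - 62746)*(-277433 - 468027) = -422335*(-745460) = 314833849100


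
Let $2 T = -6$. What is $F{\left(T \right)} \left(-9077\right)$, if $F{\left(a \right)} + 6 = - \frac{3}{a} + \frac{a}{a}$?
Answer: $36308$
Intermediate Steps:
$T = -3$ ($T = \frac{1}{2} \left(-6\right) = -3$)
$F{\left(a \right)} = -5 - \frac{3}{a}$ ($F{\left(a \right)} = -6 - \left(\frac{3}{a} - \frac{a}{a}\right) = -6 + \left(- \frac{3}{a} + 1\right) = -6 + \left(1 - \frac{3}{a}\right) = -5 - \frac{3}{a}$)
$F{\left(T \right)} \left(-9077\right) = \left(-5 - \frac{3}{-3}\right) \left(-9077\right) = \left(-5 - -1\right) \left(-9077\right) = \left(-5 + 1\right) \left(-9077\right) = \left(-4\right) \left(-9077\right) = 36308$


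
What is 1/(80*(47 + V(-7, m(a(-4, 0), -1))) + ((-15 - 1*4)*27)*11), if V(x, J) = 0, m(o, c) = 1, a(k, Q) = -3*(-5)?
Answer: -1/1883 ≈ -0.00053107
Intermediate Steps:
a(k, Q) = 15
1/(80*(47 + V(-7, m(a(-4, 0), -1))) + ((-15 - 1*4)*27)*11) = 1/(80*(47 + 0) + ((-15 - 1*4)*27)*11) = 1/(80*47 + ((-15 - 4)*27)*11) = 1/(3760 - 19*27*11) = 1/(3760 - 513*11) = 1/(3760 - 5643) = 1/(-1883) = -1/1883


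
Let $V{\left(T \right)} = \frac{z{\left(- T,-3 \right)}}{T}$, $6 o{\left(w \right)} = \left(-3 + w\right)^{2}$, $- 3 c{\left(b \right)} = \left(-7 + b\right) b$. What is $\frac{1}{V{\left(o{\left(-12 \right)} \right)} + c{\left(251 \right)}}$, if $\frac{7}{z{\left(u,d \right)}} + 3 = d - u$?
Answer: $- \frac{675}{13779896} \approx -4.8984 \cdot 10^{-5}$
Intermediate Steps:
$z{\left(u,d \right)} = \frac{7}{-3 + d - u}$ ($z{\left(u,d \right)} = \frac{7}{-3 + \left(d - u\right)} = \frac{7}{-3 + d - u}$)
$c{\left(b \right)} = - \frac{b \left(-7 + b\right)}{3}$ ($c{\left(b \right)} = - \frac{\left(-7 + b\right) b}{3} = - \frac{b \left(-7 + b\right)}{3}$)
$o{\left(w \right)} = \frac{\left(-3 + w\right)^{2}}{6}$
$V{\left(T \right)} = - \frac{7}{T \left(6 - T\right)}$ ($V{\left(T \right)} = \frac{\left(-7\right) \frac{1}{3 - T - -3}}{T} = \frac{\left(-7\right) \frac{1}{3 - T + 3}}{T} = \frac{\left(-7\right) \frac{1}{6 - T}}{T} = - \frac{7}{T \left(6 - T\right)}$)
$\frac{1}{V{\left(o{\left(-12 \right)} \right)} + c{\left(251 \right)}} = \frac{1}{\frac{7}{\frac{\left(-3 - 12\right)^{2}}{6} \left(-6 + \frac{\left(-3 - 12\right)^{2}}{6}\right)} + \frac{1}{3} \cdot 251 \left(7 - 251\right)} = \frac{1}{\frac{7}{\frac{\left(-15\right)^{2}}{6} \left(-6 + \frac{\left(-15\right)^{2}}{6}\right)} + \frac{1}{3} \cdot 251 \left(7 - 251\right)} = \frac{1}{\frac{7}{\frac{1}{6} \cdot 225 \left(-6 + \frac{1}{6} \cdot 225\right)} + \frac{1}{3} \cdot 251 \left(-244\right)} = \frac{1}{\frac{7}{\frac{75}{2} \left(-6 + \frac{75}{2}\right)} - \frac{61244}{3}} = \frac{1}{7 \cdot \frac{2}{75} \frac{1}{\frac{63}{2}} - \frac{61244}{3}} = \frac{1}{7 \cdot \frac{2}{75} \cdot \frac{2}{63} - \frac{61244}{3}} = \frac{1}{\frac{4}{675} - \frac{61244}{3}} = \frac{1}{- \frac{13779896}{675}} = - \frac{675}{13779896}$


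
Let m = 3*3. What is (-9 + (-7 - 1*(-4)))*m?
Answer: -108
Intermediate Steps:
m = 9
(-9 + (-7 - 1*(-4)))*m = (-9 + (-7 - 1*(-4)))*9 = (-9 + (-7 + 4))*9 = (-9 - 3)*9 = -12*9 = -108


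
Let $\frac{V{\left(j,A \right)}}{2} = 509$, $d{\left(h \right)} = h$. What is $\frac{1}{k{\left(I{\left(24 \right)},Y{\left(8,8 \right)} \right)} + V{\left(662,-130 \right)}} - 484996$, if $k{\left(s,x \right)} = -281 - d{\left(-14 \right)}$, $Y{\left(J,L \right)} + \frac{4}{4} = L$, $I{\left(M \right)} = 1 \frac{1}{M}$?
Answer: $- \frac{364231995}{751} \approx -4.85 \cdot 10^{5}$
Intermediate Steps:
$I{\left(M \right)} = \frac{1}{M}$
$Y{\left(J,L \right)} = -1 + L$
$V{\left(j,A \right)} = 1018$ ($V{\left(j,A \right)} = 2 \cdot 509 = 1018$)
$k{\left(s,x \right)} = -267$ ($k{\left(s,x \right)} = -281 - -14 = -281 + 14 = -267$)
$\frac{1}{k{\left(I{\left(24 \right)},Y{\left(8,8 \right)} \right)} + V{\left(662,-130 \right)}} - 484996 = \frac{1}{-267 + 1018} - 484996 = \frac{1}{751} - 484996 = - \frac{364231995}{751}$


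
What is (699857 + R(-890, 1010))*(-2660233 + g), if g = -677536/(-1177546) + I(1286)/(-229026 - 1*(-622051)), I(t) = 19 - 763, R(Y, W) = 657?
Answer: -431225529766384010429418/231402508325 ≈ -1.8635e+12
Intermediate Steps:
I(t) = -744
g = 132706246088/231402508325 (g = -677536/(-1177546) - 744/(-229026 - 1*(-622051)) = -677536*(-1/1177546) - 744/(-229026 + 622051) = 338768/588773 - 744/393025 = 132706246088/231402508325 ≈ 0.57349)
(699857 + R(-890, 1010))*(-2660233 + g) = (699857 + 657)*(-2660233 + 132706246088/231402508325) = 700514*(-615584456222693637/231402508325) = -431225529766384010429418/231402508325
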